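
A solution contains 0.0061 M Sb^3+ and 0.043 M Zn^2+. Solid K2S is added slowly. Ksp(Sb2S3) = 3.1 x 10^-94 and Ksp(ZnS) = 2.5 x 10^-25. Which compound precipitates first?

Sb2S3

Precipitation of each salt starts when its ion product equals its Ksp.
For Sb2S3: 3.1 x 10^-94 = (0.0061)^2 × [S^2-]^3  ⇒  [S^2-] = 2.0 × 10^-30 M.
For ZnS: 2.5 x 10^-25 = 0.043 × [S^2-]  ⇒  [S^2-] = 5.8 × 10^-24 M.
The salt with the lower threshold [S^2-] precipitates first: Sb2S3.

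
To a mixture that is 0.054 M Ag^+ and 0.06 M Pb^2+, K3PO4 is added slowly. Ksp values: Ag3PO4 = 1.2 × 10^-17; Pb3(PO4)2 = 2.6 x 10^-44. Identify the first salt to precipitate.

Precipitation of each salt starts when its ion product equals its Ksp.
For Ag3PO4: 1.2 × 10^-17 = (0.054)^3 × [PO4^3-]  ⇒  [PO4^3-] = 7.6 × 10^-14 M.
For Pb3(PO4)2: 2.6 x 10^-44 = (0.06)^3 × [PO4^3-]^2  ⇒  [PO4^3-] = 1.1 × 10^-20 M.
The salt with the lower threshold [PO4^3-] precipitates first: Pb3(PO4)2.

Pb3(PO4)2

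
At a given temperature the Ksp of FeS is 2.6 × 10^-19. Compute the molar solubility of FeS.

FeS(s) ⇌ Fe^2+ + S^2-
Ksp = [Fe^2+][S^2-]
If s mol/L of FeS dissolves, [Fe^2+] = s and [S^2-] = s.
Ksp = (s)(s) = s^2
s = √(2.6 × 10^-19) = 5.1 × 10^-10 M

s ≈ 5.1 x 10^-10 M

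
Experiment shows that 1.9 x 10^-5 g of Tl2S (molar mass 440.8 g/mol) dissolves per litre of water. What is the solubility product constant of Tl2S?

Ksp = 3.2 × 10^-22

Molar solubility s = (1.9 x 10^-5 g/L) / (440.8 g/mol) = 4.31 × 10^-8 M.
Tl2S(s) ⇌ 2 Tl^+ + S^2-
Let s = molar solubility. Then [Tl^+] = 2s and [S^2-] = s.
Ksp = [Tl^+]^2[S^2-]
So Ksp = (2s)^2 × s = 4s^3
With s = 4.31 × 10^-8: Ksp = 3.2 × 10^-22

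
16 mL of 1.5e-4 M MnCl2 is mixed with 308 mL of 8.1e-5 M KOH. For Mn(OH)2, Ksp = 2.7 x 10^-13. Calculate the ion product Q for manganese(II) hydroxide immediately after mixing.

Total volume = 16 + 308 = 324 mL.
[Mn^2+] = 1.5 × 10^-4 × (16/324) = 7.41 × 10^-6 M
[OH^-] = 8.1 × 10^-5 × (308/324) = 7.70 x 10^-5 M
Mn(OH)2(s) ⇌ Mn^2+(aq) + 2 OH^-(aq), so Q = [Mn^2+][OH^-]^2
Q = (7.41 × 10^-6)(7.70 × 10^-5)^2 = 4.4 × 10^-14
Q < Ksp, so no precipitate of Mn(OH)2 forms.

4.4 × 10^-14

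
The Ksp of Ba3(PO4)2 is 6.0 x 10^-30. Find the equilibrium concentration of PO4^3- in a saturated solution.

Ba3(PO4)2(s) <=> 3 Ba^2+ + 2 PO4^3-
Ksp = [Ba^2+]^3[PO4^3-]^2
If s mol/L of Ba3(PO4)2 dissolves, [Ba^2+] = 3s and [PO4^3-] = 2s.
Ksp = (3s)^3(2s)^2 = 108s^5
s^5 = 6.0 x 10^-30 / 108, so s = 5.61 × 10^-7 M
[PO4^3-] = 2s = 1.1 × 10^-6 M

[PO4^3-] ≈ 1.1e-6 M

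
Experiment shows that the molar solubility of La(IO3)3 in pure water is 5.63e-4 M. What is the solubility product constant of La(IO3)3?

Ksp = 2.71 × 10^-12

La(IO3)3(s) ⇌ La^3+ + 3 IO3^-
With molar solubility s: [La^3+] = s, [IO3^-] = 3s.
Ksp = [La^3+][IO3^-]^3
So Ksp = s × (3s)^3 = 27s^4
With s = 5.63 x 10^-4: Ksp = 2.71 x 10^-12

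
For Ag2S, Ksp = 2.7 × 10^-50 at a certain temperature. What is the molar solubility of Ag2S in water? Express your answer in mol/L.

Ag2S(s) ⇌ 2 Ag^+(aq) + S^2-(aq)
Ksp = [Ag^+]^2[S^2-]
If s mol/L of Ag2S dissolves, [Ag^+] = 2s and [S^2-] = s.
Substituting: Ksp = (2s)^2s = 4s^3
s = (2.7 × 10^-50 / 4)^(1/3) = 1.9 × 10^-17 M

s = 1.9 x 10^-17 M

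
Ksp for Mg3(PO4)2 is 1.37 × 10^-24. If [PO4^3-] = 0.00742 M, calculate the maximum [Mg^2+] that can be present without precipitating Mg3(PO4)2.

Mg3(PO4)2(s) <=> 3 Mg^2+ + 2 PO4^3-
Ksp = [Mg^2+]^3[PO4^3-]^2
Precipitation begins when Q = Ksp. With [PO4^3-] = 0.00742 M:
1.37 × 10^-24 = (0.00742)^2 × [Mg^2+]^3
[Mg^2+] = (1.37 × 10^-24 / 5.506 x 10^-5)^(1/3) = 2.92 × 10^-7 M

[Mg^2+] ≈ 2.92 x 10^-7 M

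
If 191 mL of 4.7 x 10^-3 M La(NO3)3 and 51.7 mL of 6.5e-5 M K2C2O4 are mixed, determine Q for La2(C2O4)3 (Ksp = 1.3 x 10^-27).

Total volume = 191 + 51.7 = 242.7 mL.
[La^3+] = 4.7 × 10^-3 × (191/242.7) = 3.70 × 10^-3 M
[C2O4^2-] = 6.5 × 10^-5 × (51.7/242.7) = 1.38 x 10^-5 M
La2(C2O4)3(s) ⇌ 2 La^3+(aq) + 3 C2O4^2-(aq), so Q = [La^3+]^2[C2O4^2-]^3
Q = (3.70 × 10^-3)^2(1.38 x 10^-5)^3 = 3.6 × 10^-20
Q > Ksp, so La2(C2O4)3 will precipitate.

3.6 × 10^-20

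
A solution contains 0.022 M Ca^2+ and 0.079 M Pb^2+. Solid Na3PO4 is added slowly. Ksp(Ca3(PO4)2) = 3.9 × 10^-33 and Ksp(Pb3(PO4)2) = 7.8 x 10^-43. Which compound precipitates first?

Pb3(PO4)2

Each salt begins to precipitate when Q = Ksp, i.e. when [PO4^3-] reaches its threshold.
For Ca3(PO4)2: 3.9 × 10^-33 = (0.022)^3 × [PO4^3-]^2  ⇒  [PO4^3-] = 1.9 × 10^-14 M.
For Pb3(PO4)2: 7.8 x 10^-43 = (0.079)^3 × [PO4^3-]^2  ⇒  [PO4^3-] = 4.0 x 10^-20 M.
The salt with the lower threshold [PO4^3-] precipitates first: Pb3(PO4)2.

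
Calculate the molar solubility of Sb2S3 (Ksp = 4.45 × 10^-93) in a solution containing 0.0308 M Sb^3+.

Sb2S3(s) ⇌ 2 Sb^3+ + 3 S^2-
Ksp = [Sb^3+]^2[S^2-]^3
If s mol/L dissolves here, [Sb^3+] = 0.0308 + 2s ≈ 0.0308, [S^2-] = 3s (since the Sb^3+ already present dominates).
Ksp ≈ (0.0308)^2 × (3s)^3
s = 5.58 x 10^-31 M
Check: 2s = 1.1 x 10^-30 ≪ 0.0308, so the approximation is valid.

5.58 × 10^-31 M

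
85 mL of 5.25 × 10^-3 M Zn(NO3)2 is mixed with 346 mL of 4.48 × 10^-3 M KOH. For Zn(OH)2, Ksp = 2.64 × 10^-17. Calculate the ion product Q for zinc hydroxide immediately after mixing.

Total volume = 85 + 346 = 431 mL.
[Zn^2+] = 5.25 x 10^-3 × (85/431) = 1.035 × 10^-3 M
[OH^-] = 4.48 × 10^-3 × (346/431) = 3.596 × 10^-3 M
Zn(OH)2(s) ⇌ Zn^2+(aq) + 2 OH^-(aq), so Q = [Zn^2+][OH^-]^2
Q = (1.035 × 10^-3)(3.596 × 10^-3)^2 = 1.34 × 10^-8
Q > Ksp, so Zn(OH)2 will precipitate.

Q = 1.34e-8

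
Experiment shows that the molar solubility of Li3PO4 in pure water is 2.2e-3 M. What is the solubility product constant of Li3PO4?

Li3PO4(s) ⇌ 3 Li^+ + PO4^3-
Let s = molar solubility. Then [Li^+] = 3s and [PO4^3-] = s.
Ksp = [Li^+]^3[PO4^3-]
Ksp = (3s)^3s = 27s^4
With s = 2.2 × 10^-3: Ksp = 6.3 × 10^-10

Ksp = 6.3e-10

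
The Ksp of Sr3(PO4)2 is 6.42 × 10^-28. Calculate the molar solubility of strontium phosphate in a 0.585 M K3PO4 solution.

s ≈ 4.11e-10 M

Sr3(PO4)2(s) ⇌ 3 Sr^2+ + 2 PO4^3-
Ksp = [Sr^2+]^3[PO4^3-]^2
Let s be the molar solubility in this solution. [Sr^2+] = 3s, [PO4^3-] = 0.585 + 2s ≈ 0.585 (since PO4^3- from K3PO4 dominates).
Ksp ≈ (3s)^3 × (0.585)^2
s = 4.11 x 10^-10 M
Check: 2s = 8.2 × 10^-10 ≪ 0.585, so the approximation is valid.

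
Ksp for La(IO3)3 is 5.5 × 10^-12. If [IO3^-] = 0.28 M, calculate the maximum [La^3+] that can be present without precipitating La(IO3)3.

[La^3+] = 2.5e-10 M

La(IO3)3(s) <=> La^3+ + 3 IO3^-
Ksp = [La^3+][IO3^-]^3
Precipitation begins when Q = Ksp. With [IO3^-] = 0.28 M:
5.5 × 10^-12 = (0.28)^3 × [La^3+]
[La^3+] = (5.5 × 10^-12 / 2.20 × 10^-2) = 2.5 × 10^-10 M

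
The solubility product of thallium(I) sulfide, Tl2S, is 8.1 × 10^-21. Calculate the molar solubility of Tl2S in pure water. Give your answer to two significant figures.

1.3 × 10^-7 M

Tl2S(s) ⇌ 2 Tl^+(aq) + S^2-(aq)
Ksp = [Tl^+]^2[S^2-]
If s mol/L of Tl2S dissolves, [Tl^+] = 2s and [S^2-] = s.
So Ksp = (2s)^2 × s = 4s^3
Solving, s = (8.1 × 10^-21/4)^(1/3) = 1.3 x 10^-7 M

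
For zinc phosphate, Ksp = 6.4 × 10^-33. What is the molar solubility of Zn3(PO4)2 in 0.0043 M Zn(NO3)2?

s = 1.4 × 10^-13 M

Zn3(PO4)2(s) ⇌ 3 Zn^2+ + 2 PO4^3-
Ksp = [Zn^2+]^3[PO4^3-]^2
Let s be the molar solubility in this solution. [Zn^2+] = 0.0043 + 3s ≈ 0.0043, [PO4^3-] = 2s (since Zn^2+ from Zn(NO3)2 dominates).
Ksp ≈ (0.0043)^3 × (2s)^2
s = 1.4 × 10^-13 M
Check: 3s = 4.3 × 10^-13 ≪ 0.0043, so the approximation is valid.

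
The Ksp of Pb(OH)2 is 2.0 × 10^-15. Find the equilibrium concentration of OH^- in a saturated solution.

Pb(OH)2(s) <=> Pb^2+(aq) + 2 OH^-(aq)
Ksp = [Pb^2+][OH^-]^2
With molar solubility s: [Pb^2+] = s, [OH^-] = 2s.
Substituting: Ksp = s(2s)^2 = 4s^3
s^3 = 2.0 × 10^-15 / 4, so s = 7.94 × 10^-6 M
[OH^-] = 2s = 1.6 × 10^-5 M

[OH^-] ≈ 1.6e-5 M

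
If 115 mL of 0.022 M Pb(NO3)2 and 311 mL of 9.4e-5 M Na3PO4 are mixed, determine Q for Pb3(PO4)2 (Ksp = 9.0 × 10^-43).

Q ≈ 9.9e-16

Total volume = 115 + 311 = 426 mL.
[Pb^2+] = 2.2 × 10^-2 × (115/426) = 5.94 × 10^-3 M
[PO4^3-] = 9.4 x 10^-5 × (311/426) = 6.86 × 10^-5 M
Pb3(PO4)2(s) ⇌ 3 Pb^2+(aq) + 2 PO4^3-(aq), so Q = [Pb^2+]^3[PO4^3-]^2
Q = (5.94 x 10^-3)^3(6.86 x 10^-5)^2 = 9.9 × 10^-16
Q > Ksp, so Pb3(PO4)2 will precipitate.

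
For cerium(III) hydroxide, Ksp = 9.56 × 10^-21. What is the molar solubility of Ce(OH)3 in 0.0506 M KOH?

s = 7.38 × 10^-17 M

Ce(OH)3(s) ⇌ Ce^3+(aq) + 3 OH^-(aq)
Ksp = [Ce^3+][OH^-]^3
If s mol/L dissolves here, [Ce^3+] = s, [OH^-] = 0.0506 + 3s ≈ 0.0506 (Ksp is small, so little additional dissolves).
Ksp ≈ s × (0.0506)^3
s = 7.38 x 10^-17 M
Check: 3s = 2.2 x 10^-16 ≪ 0.0506, so the approximation is valid.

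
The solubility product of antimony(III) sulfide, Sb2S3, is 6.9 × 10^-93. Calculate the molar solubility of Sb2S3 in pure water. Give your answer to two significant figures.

Sb2S3(s) ⇌ 2 Sb^3+(aq) + 3 S^2-(aq)
Ksp = [Sb^3+]^2[S^2-]^3
If s mol/L of Sb2S3 dissolves, [Sb^3+] = 2s and [S^2-] = 3s.
Ksp = (2s)^2(3s)^3 = 108s^5
s^5 = 6.9 × 10^-93 / 108, so s = 1.4 × 10^-19 M

s ≈ 1.4 x 10^-19 M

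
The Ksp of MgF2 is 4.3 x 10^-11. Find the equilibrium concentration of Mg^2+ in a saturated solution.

[Mg^2+] = 2.2 × 10^-4 M

MgF2(s) <=> Mg^2+(aq) + 2 F^-(aq)
Ksp = [Mg^2+][F^-]^2
If s mol/L of MgF2 dissolves, [Mg^2+] = s and [F^-] = 2s.
Ksp = s(2s)^2 = 4s^3
s = (4.3 x 10^-11 / 4)^(1/3) = 2.21 × 10^-4 M
[Mg^2+] = s = 2.2 x 10^-4 M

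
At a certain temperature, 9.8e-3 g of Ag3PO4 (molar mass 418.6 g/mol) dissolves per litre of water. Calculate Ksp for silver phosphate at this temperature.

Molar solubility s = (9.8 × 10^-3 g/L) / (418.6 g/mol) = 2.34 × 10^-5 M.
Ag3PO4(s) <=> 3 Ag^+(aq) + PO4^3-(aq)
With molar solubility s: [Ag^+] = 3s, [PO4^3-] = s.
Ksp = [Ag^+]^3[PO4^3-]
Ksp = (3s)^3s = 27s^4
Ksp = 27 × (2.34 x 10^-5)^4 = 8.1 × 10^-18

Ksp = 8.1e-18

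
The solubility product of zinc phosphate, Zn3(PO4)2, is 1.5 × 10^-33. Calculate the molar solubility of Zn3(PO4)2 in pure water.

Zn3(PO4)2(s) ⇌ 3 Zn^2+ + 2 PO4^3-
Ksp = [Zn^2+]^3[PO4^3-]^2
For each mole of Zn3(PO4)2 that dissolves: [Zn^2+] = 3s, [PO4^3-] = 2s.
So Ksp = (3s)^3 × (2s)^2 = 108s^5
Solving, s = (1.5 × 10^-33/108)^(1/5) = 1.1 x 10^-7 M

1.1 × 10^-7 M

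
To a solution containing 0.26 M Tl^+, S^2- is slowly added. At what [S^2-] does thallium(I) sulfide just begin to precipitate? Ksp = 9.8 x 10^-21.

Tl2S(s) ⇌ 2 Tl^+(aq) + S^2-(aq)
Ksp = [Tl^+]^2[S^2-]
Precipitation begins when Q = Ksp. With [Tl^+] = 0.26 M:
9.8 x 10^-21 = (0.26)^2 × [S^2-]
[S^2-] = (9.8 x 10^-21 / 6.76 × 10^-2) = 1.4 × 10^-19 M

1.4 × 10^-19 M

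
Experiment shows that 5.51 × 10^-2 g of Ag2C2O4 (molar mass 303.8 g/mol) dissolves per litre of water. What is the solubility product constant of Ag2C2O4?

2.39 x 10^-11

Molar solubility s = (5.51 × 10^-2 g/L) / (303.8 g/mol) = 1.814 x 10^-4 M.
Ag2C2O4(s) ⇌ 2 Ag^+ + C2O4^2-
Let s = molar solubility. Then [Ag^+] = 2s and [C2O4^2-] = s.
Ksp = [Ag^+]^2[C2O4^2-]
Substituting: Ksp = (2s)^2s = 4s^3
With s = 1.814 x 10^-4: Ksp = 2.39 × 10^-11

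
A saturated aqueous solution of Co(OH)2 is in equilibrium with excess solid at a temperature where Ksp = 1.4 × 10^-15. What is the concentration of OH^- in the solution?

Co(OH)2(s) <=> Co^2+(aq) + 2 OH^-(aq)
Ksp = [Co^2+][OH^-]^2
If s mol/L of Co(OH)2 dissolves, [Co^2+] = s and [OH^-] = 2s.
So Ksp = s × (2s)^2 = 4s^3
Solving, s = (1.4 × 10^-15/4)^(1/3) = 7.05 x 10^-6 M
[OH^-] = 2s = 1.4 x 10^-5 M

1.4e-5 M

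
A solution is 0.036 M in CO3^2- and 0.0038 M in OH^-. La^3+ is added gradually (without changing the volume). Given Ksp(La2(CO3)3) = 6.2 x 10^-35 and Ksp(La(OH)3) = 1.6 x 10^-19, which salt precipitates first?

La2(CO3)3

Precipitation of each salt starts when its ion product equals its Ksp.
For La2(CO3)3: 6.2 x 10^-35 = (0.036)^3 × [La^3+]^2  ⇒  [La^3+] = 1.2 × 10^-15 M.
For La(OH)3: 1.6 x 10^-19 = (0.0038)^3 × [La^3+]  ⇒  [La^3+] = 2.9 × 10^-12 M.
The salt with the lower threshold [La^3+] precipitates first: La2(CO3)3.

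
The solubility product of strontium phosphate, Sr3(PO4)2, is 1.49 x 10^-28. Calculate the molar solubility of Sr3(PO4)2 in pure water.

1.07e-6 M

Sr3(PO4)2(s) <=> 3 Sr^2+(aq) + 2 PO4^3-(aq)
Ksp = [Sr^2+]^3[PO4^3-]^2
Let s = molar solubility. Then [Sr^2+] = 3s and [PO4^3-] = 2s.
Substituting: Ksp = (3s)^3(2s)^2 = 108s^5
Solving, s = (1.49 x 10^-28/108)^(1/5) = 1.07 x 10^-6 M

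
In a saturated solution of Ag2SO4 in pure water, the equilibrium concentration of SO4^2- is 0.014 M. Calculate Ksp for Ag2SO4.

Ag2SO4(s) <=> 2 Ag^+(aq) + SO4^2-(aq)
Stoichiometry gives [Ag^+] = (2/1)[SO4^2-] = 2.80 × 10^-2 M.
Ksp = [Ag^+]^2[SO4^2-]
Ksp = (2.80 × 10^-2)^2 × 1.4 × 10^-2 = 1.1 × 10^-5

Ksp = 1.1e-5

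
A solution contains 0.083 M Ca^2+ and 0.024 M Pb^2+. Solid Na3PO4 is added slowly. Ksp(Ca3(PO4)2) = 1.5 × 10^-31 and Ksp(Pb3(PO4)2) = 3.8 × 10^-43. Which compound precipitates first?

Each salt begins to precipitate when Q = Ksp, i.e. when [PO4^3-] reaches its threshold.
For Ca3(PO4)2: 1.5 × 10^-31 = (0.083)^3 × [PO4^3-]^2  ⇒  [PO4^3-] = 1.6 × 10^-14 M.
For Pb3(PO4)2: 3.8 × 10^-43 = (0.024)^3 × [PO4^3-]^2  ⇒  [PO4^3-] = 1.7 × 10^-19 M.
The salt with the lower threshold [PO4^3-] precipitates first: Pb3(PO4)2.

Pb3(PO4)2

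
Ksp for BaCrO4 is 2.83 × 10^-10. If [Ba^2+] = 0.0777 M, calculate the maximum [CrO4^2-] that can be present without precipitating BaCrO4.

BaCrO4(s) ⇌ Ba^2+(aq) + CrO4^2-(aq)
Ksp = [Ba^2+][CrO4^2-]
Precipitation begins when Q = Ksp. With [Ba^2+] = 0.0777 M:
2.83 × 10^-10 = (0.0777) × [CrO4^2-]
[CrO4^2-] = (2.83 × 10^-10 / 7.77 × 10^-2) = 3.64 x 10^-9 M

[CrO4^2-] ≈ 3.64e-9 M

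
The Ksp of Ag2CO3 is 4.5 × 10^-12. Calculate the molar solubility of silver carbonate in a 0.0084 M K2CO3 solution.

Ag2CO3(s) ⇌ 2 Ag^+ + CO3^2-
Ksp = [Ag^+]^2[CO3^2-]
Let s be the molar solubility in this solution. [Ag^+] = 2s, [CO3^2-] = 0.0084 + s ≈ 0.0084 (common-ion effect: CO3^2- is already 0.0084 M).
Ksp ≈ (2s)^2 × 0.0084
s = 1.2 × 10^-5 M
Check: s = 1.2 × 10^-5 ≪ 0.0084, so the approximation is valid.

1.2 × 10^-5 M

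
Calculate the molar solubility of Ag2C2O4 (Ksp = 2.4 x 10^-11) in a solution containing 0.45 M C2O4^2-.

s ≈ 3.7 × 10^-6 M

Ag2C2O4(s) ⇌ 2 Ag^+ + C2O4^2-
Ksp = [Ag^+]^2[C2O4^2-]
Let s be the molar solubility in this solution. [Ag^+] = 2s, [C2O4^2-] = 0.45 + s ≈ 0.45 (since the C2O4^2- already present dominates).
Ksp ≈ (2s)^2 × 0.45
s = 3.7 × 10^-6 M
Check: s = 3.7 × 10^-6 ≪ 0.45, so the approximation is valid.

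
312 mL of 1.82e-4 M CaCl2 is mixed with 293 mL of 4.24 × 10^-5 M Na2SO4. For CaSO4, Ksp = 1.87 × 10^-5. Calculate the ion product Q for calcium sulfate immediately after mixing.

Q ≈ 1.93 × 10^-9

Total volume = 312 + 293 = 605 mL.
[Ca^2+] = 1.82 × 10^-4 × (312/605) = 9.386 x 10^-5 M
[SO4^2-] = 4.24 × 10^-5 × (293/605) = 2.053 × 10^-5 M
CaSO4(s) ⇌ Ca^2+(aq) + SO4^2-(aq), so Q = [Ca^2+][SO4^2-]
Q = (9.386 × 10^-5)(2.053 x 10^-5) = 1.93 × 10^-9
Q < Ksp, so no precipitate of CaSO4 forms.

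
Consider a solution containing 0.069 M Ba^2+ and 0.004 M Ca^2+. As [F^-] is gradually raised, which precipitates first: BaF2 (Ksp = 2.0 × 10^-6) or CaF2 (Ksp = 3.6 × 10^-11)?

CaF2

Each salt begins to precipitate when Q = Ksp, i.e. when [F^-] reaches its threshold.
For BaF2: 2.0 × 10^-6 = 0.069 × [F^-]^2  ⇒  [F^-] = 5.4 × 10^-3 M.
For CaF2: 3.6 × 10^-11 = 0.004 × [F^-]^2  ⇒  [F^-] = 9.5 × 10^-5 M.
The salt with the lower threshold [F^-] precipitates first: CaF2.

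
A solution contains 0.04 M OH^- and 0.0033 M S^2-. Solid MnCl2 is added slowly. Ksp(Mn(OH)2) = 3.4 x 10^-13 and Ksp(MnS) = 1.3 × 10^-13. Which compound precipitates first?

MnS

Precipitation of each salt starts when its ion product equals its Ksp.
For Mn(OH)2: 3.4 x 10^-13 = (0.04)^2 × [Mn^2+]  ⇒  [Mn^2+] = 2.1 × 10^-10 M.
For MnS: 1.3 × 10^-13 = 0.0033 × [Mn^2+]  ⇒  [Mn^2+] = 3.9 x 10^-11 M.
The salt with the lower threshold [Mn^2+] precipitates first: MnS.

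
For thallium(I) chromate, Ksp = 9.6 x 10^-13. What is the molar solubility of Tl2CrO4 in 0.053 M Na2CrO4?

s ≈ 2.1 x 10^-6 M

Tl2CrO4(s) ⇌ 2 Tl^+ + CrO4^2-
Ksp = [Tl^+]^2[CrO4^2-]
If s mol/L dissolves here, [Tl^+] = 2s, [CrO4^2-] = 0.053 + s ≈ 0.053 (common-ion effect: CrO4^2- is already 0.053 M).
Ksp ≈ (2s)^2 × 0.053
s = 2.1 × 10^-6 M
Check: s = 2.1 × 10^-6 ≪ 0.053, so the approximation is valid.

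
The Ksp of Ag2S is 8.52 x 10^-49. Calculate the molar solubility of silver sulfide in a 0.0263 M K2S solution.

Ag2S(s) ⇌ 2 Ag^+ + S^2-
Ksp = [Ag^+]^2[S^2-]
Let s = moles of Ag2S that dissolve per litre. [Ag^+] = 2s, [S^2-] = 0.0263 + s ≈ 0.0263 (since S^2- from K2S dominates).
Ksp ≈ (2s)^2 × 0.0263
s = 2.85 x 10^-24 M
Check: s = 2.8 × 10^-24 ≪ 0.0263, so the approximation is valid.

2.85 × 10^-24 M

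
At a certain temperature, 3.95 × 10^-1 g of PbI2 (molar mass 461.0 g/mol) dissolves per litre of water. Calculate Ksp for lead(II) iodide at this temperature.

Molar solubility s = (3.95 × 10^-1 g/L) / (461.0 g/mol) = 8.568 × 10^-4 M.
PbI2(s) <=> Pb^2+ + 2 I^-
Let s = molar solubility. Then [Pb^2+] = s and [I^-] = 2s.
Ksp = [Pb^2+][I^-]^2
Substituting: Ksp = s(2s)^2 = 4s^3
With s = 8.568 × 10^-4: Ksp = 2.52 × 10^-9

Ksp = 2.52 × 10^-9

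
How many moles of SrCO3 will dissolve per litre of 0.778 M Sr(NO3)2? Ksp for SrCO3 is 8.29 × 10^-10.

s ≈ 1.07e-9 M

SrCO3(s) <=> Sr^2+(aq) + CO3^2-(aq)
Ksp = [Sr^2+][CO3^2-]
Let s = moles of SrCO3 that dissolve per litre. [Sr^2+] = 0.778 + s ≈ 0.778, [CO3^2-] = s (Ksp is small, so little additional dissolves).
Ksp ≈ 0.778 × s
s = 1.07 x 10^-9 M
Check: s = 1.1 x 10^-9 ≪ 0.778, so the approximation is valid.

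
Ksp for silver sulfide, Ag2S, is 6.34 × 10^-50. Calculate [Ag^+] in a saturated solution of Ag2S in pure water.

Ag2S(s) <=> 2 Ag^+(aq) + S^2-(aq)
Ksp = [Ag^+]^2[S^2-]
Let s = molar solubility. Then [Ag^+] = 2s and [S^2-] = s.
So Ksp = (2s)^2 × s = 4s^3
s^3 = 6.34 × 10^-50 / 4, so s = 2.512 x 10^-17 M
[Ag^+] = 2s = 5.02 × 10^-17 M

[Ag^+] ≈ 5.02 × 10^-17 M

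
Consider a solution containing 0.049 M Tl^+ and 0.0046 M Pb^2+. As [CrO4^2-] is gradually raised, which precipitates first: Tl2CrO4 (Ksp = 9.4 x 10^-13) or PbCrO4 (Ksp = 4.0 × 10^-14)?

Precipitation of each salt starts when its ion product equals its Ksp.
For Tl2CrO4: 9.4 x 10^-13 = (0.049)^2 × [CrO4^2-]  ⇒  [CrO4^2-] = 3.9 x 10^-10 M.
For PbCrO4: 4.0 × 10^-14 = 0.0046 × [CrO4^2-]  ⇒  [CrO4^2-] = 8.7 × 10^-12 M.
The salt with the lower threshold [CrO4^2-] precipitates first: PbCrO4.

PbCrO4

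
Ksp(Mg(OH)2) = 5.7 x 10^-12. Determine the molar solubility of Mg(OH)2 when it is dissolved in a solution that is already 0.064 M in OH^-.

s ≈ 1.4 x 10^-9 M

Mg(OH)2(s) ⇌ Mg^2+ + 2 OH^-
Ksp = [Mg^2+][OH^-]^2
If s mol/L dissolves here, [Mg^2+] = s, [OH^-] = 0.064 + 2s ≈ 0.064 (common-ion effect: OH^- is already 0.064 M).
Ksp ≈ s × (0.064)^2
s = 1.4 × 10^-9 M
Check: 2s = 2.8 × 10^-9 ≪ 0.064, so the approximation is valid.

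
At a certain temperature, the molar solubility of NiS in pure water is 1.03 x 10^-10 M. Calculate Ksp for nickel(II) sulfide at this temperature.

NiS(s) ⇌ Ni^2+(aq) + S^2-(aq)
With molar solubility s: [Ni^2+] = s, [S^2-] = s.
Ksp = [Ni^2+][S^2-]
Ksp = s × s = s^2
With s = 1.03 × 10^-10: Ksp = 1.06 x 10^-20

1.06e-20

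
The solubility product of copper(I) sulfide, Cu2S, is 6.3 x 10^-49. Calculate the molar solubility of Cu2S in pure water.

Cu2S(s) ⇌ 2 Cu^+ + S^2-
Ksp = [Cu^+]^2[S^2-]
Let s = molar solubility. Then [Cu^+] = 2s and [S^2-] = s.
Substituting: Ksp = (2s)^2s = 4s^3
s = (6.3 x 10^-49 / 4)^(1/3) = 5.4 x 10^-17 M

s = 5.4 x 10^-17 M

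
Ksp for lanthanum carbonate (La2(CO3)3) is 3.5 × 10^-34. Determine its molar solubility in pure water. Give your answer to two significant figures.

s = 8.0e-8 M

La2(CO3)3(s) <=> 2 La^3+(aq) + 3 CO3^2-(aq)
Ksp = [La^3+]^2[CO3^2-]^3
With molar solubility s: [La^3+] = 2s, [CO3^2-] = 3s.
So Ksp = (2s)^2 × (3s)^3 = 108s^5
s^5 = 3.5 × 10^-34 / 108, so s = 8.0 × 10^-8 M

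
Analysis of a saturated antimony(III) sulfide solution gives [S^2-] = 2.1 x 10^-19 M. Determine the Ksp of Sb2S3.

Sb2S3(s) <=> 2 Sb^3+(aq) + 3 S^2-(aq)
Stoichiometry gives [Sb^3+] = (2/3)[S^2-] = 1.40 × 10^-19 M.
Ksp = [Sb^3+]^2[S^2-]^3
Ksp = (1.40 x 10^-19)^2 × (2.1 × 10^-19)^3 = 1.8 × 10^-94

Ksp = 1.8e-94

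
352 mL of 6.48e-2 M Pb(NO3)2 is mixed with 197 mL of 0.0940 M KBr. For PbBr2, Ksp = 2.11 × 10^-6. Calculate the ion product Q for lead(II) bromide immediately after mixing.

Total volume = 352 + 197 = 549 mL.
[Pb^2+] = 6.48 × 10^-2 × (352/549) = 4.155 × 10^-2 M
[Br^-] = 9.40 × 10^-2 × (197/549) = 3.373 × 10^-2 M
PbBr2(s) ⇌ Pb^2+(aq) + 2 Br^-(aq), so Q = [Pb^2+][Br^-]^2
Q = (4.155 × 10^-2)(3.373 × 10^-2)^2 = 4.73 × 10^-5
Q > Ksp, so PbBr2 will precipitate.

4.73e-5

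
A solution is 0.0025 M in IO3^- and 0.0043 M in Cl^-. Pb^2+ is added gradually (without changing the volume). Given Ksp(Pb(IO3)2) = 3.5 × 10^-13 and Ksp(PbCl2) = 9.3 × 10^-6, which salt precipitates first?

Pb(IO3)2

Each salt begins to precipitate when Q = Ksp, i.e. when [Pb^2+] reaches its threshold.
For Pb(IO3)2: 3.5 × 10^-13 = (0.0025)^2 × [Pb^2+]  ⇒  [Pb^2+] = 5.6 × 10^-8 M.
For PbCl2: 9.3 × 10^-6 = (0.0043)^2 × [Pb^2+]  ⇒  [Pb^2+] = 5.0 x 10^-1 M.
The salt with the lower threshold [Pb^2+] precipitates first: Pb(IO3)2.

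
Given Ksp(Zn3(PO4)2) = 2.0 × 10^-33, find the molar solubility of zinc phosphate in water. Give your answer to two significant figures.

Zn3(PO4)2(s) ⇌ 3 Zn^2+(aq) + 2 PO4^3-(aq)
Ksp = [Zn^2+]^3[PO4^3-]^2
For each mole of Zn3(PO4)2 that dissolves: [Zn^2+] = 3s, [PO4^3-] = 2s.
So Ksp = (3s)^3 × (2s)^2 = 108s^5
s^5 = 2.0 × 10^-33 / 108, so s = 1.1 x 10^-7 M

1.1 x 10^-7 M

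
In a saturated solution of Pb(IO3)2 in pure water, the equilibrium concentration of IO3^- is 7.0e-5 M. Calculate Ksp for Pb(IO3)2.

Pb(IO3)2(s) <=> Pb^2+ + 2 IO3^-
Stoichiometry gives [Pb^2+] = (1/2)[IO3^-] = 3.50 × 10^-5 M.
Ksp = [Pb^2+][IO3^-]^2
Ksp = 3.50 × 10^-5 × (7.0 x 10^-5)^2 = 1.7 × 10^-13

1.7 × 10^-13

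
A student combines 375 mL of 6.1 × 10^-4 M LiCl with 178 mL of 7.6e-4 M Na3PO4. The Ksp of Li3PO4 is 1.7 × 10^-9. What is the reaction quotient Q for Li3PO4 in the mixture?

Total volume = 375 + 178 = 553 mL.
[Li^+] = 6.1 × 10^-4 × (375/553) = 4.14 × 10^-4 M
[PO4^3-] = 7.6 × 10^-4 × (178/553) = 2.45 × 10^-4 M
Li3PO4(s) ⇌ 3 Li^+ + PO4^3-, so Q = [Li^+]^3[PO4^3-]
Q = (4.14 × 10^-4)^3(2.45 x 10^-4) = 1.7 × 10^-14
Q < Ksp, so no precipitate of Li3PO4 forms.

Q ≈ 1.7 × 10^-14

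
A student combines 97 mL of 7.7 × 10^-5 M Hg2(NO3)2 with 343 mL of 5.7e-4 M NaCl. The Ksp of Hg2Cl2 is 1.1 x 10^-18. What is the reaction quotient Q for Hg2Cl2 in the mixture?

Total volume = 97 + 343 = 440 mL.
[Hg2^2+] = 7.7 × 10^-5 × (97/440) = 1.70 x 10^-5 M
[Cl^-] = 5.7 x 10^-4 × (343/440) = 4.44 × 10^-4 M
Hg2Cl2(s) ⇌ Hg2^2+ + 2 Cl^-, so Q = [Hg2^2+][Cl^-]^2
Q = (1.70 × 10^-5)(4.44 x 10^-4)^2 = 3.4 x 10^-12
Q > Ksp, so Hg2Cl2 will precipitate.

Q = 3.4 x 10^-12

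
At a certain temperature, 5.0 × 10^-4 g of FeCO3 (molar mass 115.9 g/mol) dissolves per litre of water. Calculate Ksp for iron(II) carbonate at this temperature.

Ksp = 1.9 × 10^-11

Molar solubility s = (5.0 × 10^-4 g/L) / (115.9 g/mol) = 4.31 × 10^-6 M.
FeCO3(s) ⇌ Fe^2+(aq) + CO3^2-(aq)
With molar solubility s: [Fe^2+] = s, [CO3^2-] = s.
Ksp = [Fe^2+][CO3^2-]
Ksp = s × s = s^2
With s = 4.31 x 10^-6: Ksp = 1.9 x 10^-11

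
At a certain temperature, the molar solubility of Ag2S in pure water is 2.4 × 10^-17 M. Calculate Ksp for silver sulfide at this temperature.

Ag2S(s) <=> 2 Ag^+(aq) + S^2-(aq)
If s mol/L of Ag2S dissolves, [Ag^+] = 2s and [S^2-] = s.
Ksp = [Ag^+]^2[S^2-]
So Ksp = (2s)^2 × s = 4s^3
Ksp = 4 × (2.4 x 10^-17)^3 = 5.5 × 10^-50

Ksp ≈ 5.5 x 10^-50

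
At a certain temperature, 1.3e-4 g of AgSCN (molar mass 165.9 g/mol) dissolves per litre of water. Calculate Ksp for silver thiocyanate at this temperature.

Ksp ≈ 6.1e-13

Molar solubility s = (1.3 × 10^-4 g/L) / (165.9 g/mol) = 7.84 × 10^-7 M.
AgSCN(s) <=> Ag^+ + SCN^-
With molar solubility s: [Ag^+] = s, [SCN^-] = s.
Ksp = [Ag^+][SCN^-]
Ksp = s × s = s^2
With s = 7.84 × 10^-7: Ksp = 6.1 × 10^-13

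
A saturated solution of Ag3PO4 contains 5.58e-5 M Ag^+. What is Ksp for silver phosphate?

Ag3PO4(s) ⇌ 3 Ag^+(aq) + PO4^3-(aq)
Stoichiometry gives [PO4^3-] = (1/3)[Ag^+] = 1.860 x 10^-5 M.
Ksp = [Ag^+]^3[PO4^3-]
Ksp = (5.58 x 10^-5)^3 × 1.860 × 10^-5 = 3.23 × 10^-18

Ksp = 3.23 × 10^-18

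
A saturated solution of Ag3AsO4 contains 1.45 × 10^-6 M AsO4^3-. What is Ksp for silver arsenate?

Ag3AsO4(s) ⇌ 3 Ag^+(aq) + AsO4^3-(aq)
Stoichiometry gives [Ag^+] = (3/1)[AsO4^3-] = 4.350 x 10^-6 M.
Ksp = [Ag^+]^3[AsO4^3-]
Ksp = (4.350 × 10^-6)^3 × 1.45 × 10^-6 = 1.19 × 10^-22

1.19e-22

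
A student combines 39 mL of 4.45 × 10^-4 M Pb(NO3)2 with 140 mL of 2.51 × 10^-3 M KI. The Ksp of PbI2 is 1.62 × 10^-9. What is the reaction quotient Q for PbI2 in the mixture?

3.74 x 10^-10

Total volume = 39 + 140 = 179 mL.
[Pb^2+] = 4.45 × 10^-4 × (39/179) = 9.696 x 10^-5 M
[I^-] = 2.51 × 10^-3 × (140/179) = 1.963 × 10^-3 M
PbI2(s) ⇌ Pb^2+ + 2 I^-, so Q = [Pb^2+][I^-]^2
Q = (9.696 × 10^-5)(1.963 × 10^-3)^2 = 3.74 × 10^-10
Q < Ksp, so no precipitate of PbI2 forms.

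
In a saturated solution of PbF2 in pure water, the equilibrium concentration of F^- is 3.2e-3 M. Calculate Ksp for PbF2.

PbF2(s) <=> Pb^2+ + 2 F^-
Stoichiometry gives [Pb^2+] = (1/2)[F^-] = 1.60 x 10^-3 M.
Ksp = [Pb^2+][F^-]^2
Ksp = 1.60 x 10^-3 × (3.2 × 10^-3)^2 = 1.6 × 10^-8

1.6 × 10^-8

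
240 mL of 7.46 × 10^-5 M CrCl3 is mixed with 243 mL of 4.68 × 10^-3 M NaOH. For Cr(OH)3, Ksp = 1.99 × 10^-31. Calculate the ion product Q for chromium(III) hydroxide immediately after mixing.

Q ≈ 4.84e-13

Total volume = 240 + 243 = 483 mL.
[Cr^3+] = 7.46 × 10^-5 × (240/483) = 3.707 x 10^-5 M
[OH^-] = 4.68 × 10^-3 × (243/483) = 2.355 x 10^-3 M
Cr(OH)3(s) <=> Cr^3+ + 3 OH^-, so Q = [Cr^3+][OH^-]^3
Q = (3.707 × 10^-5)(2.355 × 10^-3)^3 = 4.84 × 10^-13
Q > Ksp, so Cr(OH)3 will precipitate.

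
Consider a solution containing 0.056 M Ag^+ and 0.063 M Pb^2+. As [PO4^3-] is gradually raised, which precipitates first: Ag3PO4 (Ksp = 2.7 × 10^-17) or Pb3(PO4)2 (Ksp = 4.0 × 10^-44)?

Pb3(PO4)2

Precipitation of each salt starts when its ion product equals its Ksp.
For Ag3PO4: 2.7 × 10^-17 = (0.056)^3 × [PO4^3-]  ⇒  [PO4^3-] = 1.5 x 10^-13 M.
For Pb3(PO4)2: 4.0 × 10^-44 = (0.063)^3 × [PO4^3-]^2  ⇒  [PO4^3-] = 1.3 × 10^-20 M.
The salt with the lower threshold [PO4^3-] precipitates first: Pb3(PO4)2.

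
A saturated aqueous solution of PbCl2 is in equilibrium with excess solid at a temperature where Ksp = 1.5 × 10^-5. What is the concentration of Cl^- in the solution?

PbCl2(s) <=> Pb^2+ + 2 Cl^-
Ksp = [Pb^2+][Cl^-]^2
Let s = molar solubility. Then [Pb^2+] = s and [Cl^-] = 2s.
Substituting: Ksp = s(2s)^2 = 4s^3
Solving, s = (1.5 × 10^-5/4)^(1/3) = 1.55 x 10^-2 M
[Cl^-] = 2s = 3.1 x 10^-2 M

3.1e-2 M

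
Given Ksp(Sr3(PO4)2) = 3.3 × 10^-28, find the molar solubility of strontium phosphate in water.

Sr3(PO4)2(s) ⇌ 3 Sr^2+ + 2 PO4^3-
Ksp = [Sr^2+]^3[PO4^3-]^2
Let s = molar solubility. Then [Sr^2+] = 3s and [PO4^3-] = 2s.
So Ksp = (3s)^3 × (2s)^2 = 108s^5
s = (3.3 × 10^-28 / 108)^(1/5) = 1.3 × 10^-6 M

s = 1.3 × 10^-6 M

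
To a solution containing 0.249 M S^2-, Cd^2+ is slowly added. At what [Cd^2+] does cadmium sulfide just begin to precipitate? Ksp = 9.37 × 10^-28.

[Cd^2+] ≈ 3.76 x 10^-27 M

CdS(s) <=> Cd^2+(aq) + S^2-(aq)
Ksp = [Cd^2+][S^2-]
Precipitation begins when Q = Ksp. With [S^2-] = 0.249 M:
9.37 × 10^-28 = (0.249) × [Cd^2+]
[Cd^2+] = (9.37 × 10^-28 / 2.49 × 10^-1) = 3.76 × 10^-27 M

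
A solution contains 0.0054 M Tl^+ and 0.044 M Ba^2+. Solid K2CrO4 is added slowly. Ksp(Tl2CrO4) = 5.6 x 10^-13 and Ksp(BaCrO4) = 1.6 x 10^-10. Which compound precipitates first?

Precipitation of each salt starts when its ion product equals its Ksp.
For Tl2CrO4: 5.6 x 10^-13 = (0.0054)^2 × [CrO4^2-]  ⇒  [CrO4^2-] = 1.9 × 10^-8 M.
For BaCrO4: 1.6 x 10^-10 = 0.044 × [CrO4^2-]  ⇒  [CrO4^2-] = 3.6 x 10^-9 M.
The salt with the lower threshold [CrO4^2-] precipitates first: BaCrO4.

BaCrO4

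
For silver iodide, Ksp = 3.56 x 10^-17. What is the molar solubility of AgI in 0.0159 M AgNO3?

AgI(s) ⇌ Ag^+ + I^-
Ksp = [Ag^+][I^-]
If s mol/L dissolves here, [Ag^+] = 0.0159 + s ≈ 0.0159, [I^-] = s (common-ion effect: Ag^+ is already 0.0159 M).
Ksp ≈ 0.0159 × s
s = 2.24 × 10^-15 M
Check: s = 2.2 × 10^-15 ≪ 0.0159, so the approximation is valid.

s = 2.24 × 10^-15 M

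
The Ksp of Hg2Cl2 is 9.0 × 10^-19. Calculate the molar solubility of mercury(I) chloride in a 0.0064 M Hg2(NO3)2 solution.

Hg2Cl2(s) ⇌ Hg2^2+(aq) + 2 Cl^-(aq)
Ksp = [Hg2^2+][Cl^-]^2
Let s = moles of Hg2Cl2 that dissolve per litre. [Hg2^2+] = 0.0064 + s ≈ 0.0064, [Cl^-] = 2s (since Hg2^2+ from Hg2(NO3)2 dominates).
Ksp ≈ 0.0064 × (2s)^2
s = 5.9 x 10^-9 M
Check: s = 5.9 × 10^-9 ≪ 0.0064, so the approximation is valid.

s = 5.9 × 10^-9 M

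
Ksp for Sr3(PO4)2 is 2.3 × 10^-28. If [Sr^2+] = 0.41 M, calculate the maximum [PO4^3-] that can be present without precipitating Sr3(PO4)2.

5.8 × 10^-14 M

Sr3(PO4)2(s) ⇌ 3 Sr^2+(aq) + 2 PO4^3-(aq)
Ksp = [Sr^2+]^3[PO4^3-]^2
Precipitation begins when Q = Ksp. With [Sr^2+] = 0.41 M:
2.3 × 10^-28 = (0.41)^3 × [PO4^3-]^2
[PO4^3-] = (2.3 × 10^-28 / 6.89 × 10^-2)^(1/2) = 5.8 x 10^-14 M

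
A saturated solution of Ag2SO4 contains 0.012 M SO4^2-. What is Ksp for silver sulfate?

Ksp ≈ 6.9 × 10^-6

Ag2SO4(s) ⇌ 2 Ag^+(aq) + SO4^2-(aq)
Stoichiometry gives [Ag^+] = (2/1)[SO4^2-] = 2.40 x 10^-2 M.
Ksp = [Ag^+]^2[SO4^2-]
Ksp = (2.40 × 10^-2)^2 × 1.2 x 10^-2 = 6.9 x 10^-6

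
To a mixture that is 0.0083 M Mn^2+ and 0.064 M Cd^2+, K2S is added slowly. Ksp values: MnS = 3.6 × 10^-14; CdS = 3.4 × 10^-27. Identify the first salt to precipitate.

Each salt begins to precipitate when Q = Ksp, i.e. when [S^2-] reaches its threshold.
For MnS: 3.6 × 10^-14 = 0.0083 × [S^2-]  ⇒  [S^2-] = 4.3 × 10^-12 M.
For CdS: 3.4 × 10^-27 = 0.064 × [S^2-]  ⇒  [S^2-] = 5.3 × 10^-26 M.
The salt with the lower threshold [S^2-] precipitates first: CdS.

CdS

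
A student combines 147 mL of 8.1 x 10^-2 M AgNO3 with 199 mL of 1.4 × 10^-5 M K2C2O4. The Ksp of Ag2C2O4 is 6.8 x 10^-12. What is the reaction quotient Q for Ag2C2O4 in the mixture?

Total volume = 147 + 199 = 346 mL.
[Ag^+] = 8.1 × 10^-2 × (147/346) = 3.44 x 10^-2 M
[C2O4^2-] = 1.4 x 10^-5 × (199/346) = 8.05 × 10^-6 M
Ag2C2O4(s) ⇌ 2 Ag^+ + C2O4^2-, so Q = [Ag^+]^2[C2O4^2-]
Q = (3.44 × 10^-2)^2(8.05 x 10^-6) = 9.5 × 10^-9
Q > Ksp, so Ag2C2O4 will precipitate.

Q ≈ 9.5 × 10^-9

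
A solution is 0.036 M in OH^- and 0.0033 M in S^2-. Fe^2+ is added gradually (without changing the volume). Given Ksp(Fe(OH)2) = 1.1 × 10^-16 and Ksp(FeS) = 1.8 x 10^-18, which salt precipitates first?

FeS

Each salt begins to precipitate when Q = Ksp, i.e. when [Fe^2+] reaches its threshold.
For Fe(OH)2: 1.1 × 10^-16 = (0.036)^2 × [Fe^2+]  ⇒  [Fe^2+] = 8.5 × 10^-14 M.
For FeS: 1.8 x 10^-18 = 0.0033 × [Fe^2+]  ⇒  [Fe^2+] = 5.5 x 10^-16 M.
The salt with the lower threshold [Fe^2+] precipitates first: FeS.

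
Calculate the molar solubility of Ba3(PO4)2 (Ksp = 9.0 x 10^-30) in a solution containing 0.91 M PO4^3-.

Ba3(PO4)2(s) ⇌ 3 Ba^2+ + 2 PO4^3-
Ksp = [Ba^2+]^3[PO4^3-]^2
If s mol/L dissolves here, [Ba^2+] = 3s, [PO4^3-] = 0.91 + 2s ≈ 0.91 (common-ion effect: PO4^3- is already 0.91 M).
Ksp ≈ (3s)^3 × (0.91)^2
s = 7.4 × 10^-11 M
Check: 2s = 1.5 × 10^-10 ≪ 0.91, so the approximation is valid.

s ≈ 7.4 × 10^-11 M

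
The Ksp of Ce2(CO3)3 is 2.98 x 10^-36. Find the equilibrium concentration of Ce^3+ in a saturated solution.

6.15 x 10^-8 M

Ce2(CO3)3(s) ⇌ 2 Ce^3+(aq) + 3 CO3^2-(aq)
Ksp = [Ce^3+]^2[CO3^2-]^3
If s mol/L of Ce2(CO3)3 dissolves, [Ce^3+] = 2s and [CO3^2-] = 3s.
Substituting: Ksp = (2s)^2(3s)^3 = 108s^5
s = (2.98 x 10^-36 / 108)^(1/5) = 3.077 × 10^-8 M
[Ce^3+] = 2s = 6.15 × 10^-8 M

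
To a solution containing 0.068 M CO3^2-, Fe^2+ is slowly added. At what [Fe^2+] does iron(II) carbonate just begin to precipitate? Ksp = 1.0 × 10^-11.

[Fe^2+] ≈ 1.5 × 10^-10 M

FeCO3(s) ⇌ Fe^2+ + CO3^2-
Ksp = [Fe^2+][CO3^2-]
Precipitation begins when Q = Ksp. With [CO3^2-] = 0.068 M:
1.0 × 10^-11 = (0.068) × [Fe^2+]
[Fe^2+] = (1.0 × 10^-11 / 6.8 × 10^-2) = 1.5 x 10^-10 M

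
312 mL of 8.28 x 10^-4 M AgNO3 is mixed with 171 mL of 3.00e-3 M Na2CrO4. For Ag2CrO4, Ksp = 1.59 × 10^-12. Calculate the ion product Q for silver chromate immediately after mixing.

Total volume = 312 + 171 = 483 mL.
[Ag^+] = 8.28 × 10^-4 × (312/483) = 5.349 × 10^-4 M
[CrO4^2-] = 3.00 × 10^-3 × (171/483) = 1.062 x 10^-3 M
Ag2CrO4(s) <=> 2 Ag^+(aq) + CrO4^2-(aq), so Q = [Ag^+]^2[CrO4^2-]
Q = (5.349 × 10^-4)^2(1.062 x 10^-3) = 3.04 x 10^-10
Q > Ksp, so Ag2CrO4 will precipitate.

Q ≈ 3.04 × 10^-10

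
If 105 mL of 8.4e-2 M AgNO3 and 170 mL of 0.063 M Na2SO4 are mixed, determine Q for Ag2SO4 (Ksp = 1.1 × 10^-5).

Q = 4.0 x 10^-5

Total volume = 105 + 170 = 275 mL.
[Ag^+] = 8.4 × 10^-2 × (105/275) = 3.21 × 10^-2 M
[SO4^2-] = 6.3 × 10^-2 × (170/275) = 3.89 × 10^-2 M
Ag2SO4(s) ⇌ 2 Ag^+(aq) + SO4^2-(aq), so Q = [Ag^+]^2[SO4^2-]
Q = (3.21 x 10^-2)^2(3.89 x 10^-2) = 4.0 × 10^-5
Q > Ksp, so Ag2SO4 will precipitate.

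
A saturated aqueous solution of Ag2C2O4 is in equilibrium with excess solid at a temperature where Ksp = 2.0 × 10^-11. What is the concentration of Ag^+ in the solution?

Ag2C2O4(s) ⇌ 2 Ag^+ + C2O4^2-
Ksp = [Ag^+]^2[C2O4^2-]
Let s = molar solubility. Then [Ag^+] = 2s and [C2O4^2-] = s.
Substituting: Ksp = (2s)^2s = 4s^3
s^3 = 2.0 × 10^-11 / 4, so s = 1.71 x 10^-4 M
[Ag^+] = 2s = 3.4 × 10^-4 M

[Ag^+] ≈ 3.4e-4 M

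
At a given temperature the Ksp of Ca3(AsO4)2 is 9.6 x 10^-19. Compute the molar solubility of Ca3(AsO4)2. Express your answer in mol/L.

s ≈ 9.8 × 10^-5 M

Ca3(AsO4)2(s) <=> 3 Ca^2+ + 2 AsO4^3-
Ksp = [Ca^2+]^3[AsO4^3-]^2
Let s = molar solubility. Then [Ca^2+] = 3s and [AsO4^3-] = 2s.
Ksp = (3s)^3(2s)^2 = 108s^5
s^5 = 9.6 x 10^-19 / 108, so s = 9.8 × 10^-5 M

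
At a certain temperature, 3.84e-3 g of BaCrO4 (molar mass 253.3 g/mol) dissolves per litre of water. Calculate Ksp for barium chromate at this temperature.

Ksp = 2.30 × 10^-10

Molar solubility s = (3.84 x 10^-3 g/L) / (253.3 g/mol) = 1.516 × 10^-5 M.
BaCrO4(s) <=> Ba^2+ + CrO4^2-
Let s = molar solubility. Then [Ba^2+] = s and [CrO4^2-] = s.
Ksp = [Ba^2+][CrO4^2-]
Ksp = s^2
With s = 1.516 × 10^-5: Ksp = 2.30 x 10^-10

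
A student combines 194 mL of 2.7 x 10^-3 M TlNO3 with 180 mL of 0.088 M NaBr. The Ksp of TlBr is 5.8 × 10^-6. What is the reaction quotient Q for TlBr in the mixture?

Q ≈ 5.9 x 10^-5

Total volume = 194 + 180 = 374 mL.
[Tl^+] = 2.7 x 10^-3 × (194/374) = 1.40 x 10^-3 M
[Br^-] = 8.8 x 10^-2 × (180/374) = 4.24 × 10^-2 M
TlBr(s) <=> Tl^+ + Br^-, so Q = [Tl^+][Br^-]
Q = (1.40 x 10^-3)(4.24 x 10^-2) = 5.9 x 10^-5
Q > Ksp, so TlBr will precipitate.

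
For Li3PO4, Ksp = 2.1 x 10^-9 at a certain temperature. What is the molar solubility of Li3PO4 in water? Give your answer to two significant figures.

Li3PO4(s) ⇌ 3 Li^+ + PO4^3-
Ksp = [Li^+]^3[PO4^3-]
If s mol/L of Li3PO4 dissolves, [Li^+] = 3s and [PO4^3-] = s.
So Ksp = (3s)^3 × s = 27s^4
s = (2.1 x 10^-9 / 27)^(1/4) = 3.0 × 10^-3 M

s = 3.0e-3 M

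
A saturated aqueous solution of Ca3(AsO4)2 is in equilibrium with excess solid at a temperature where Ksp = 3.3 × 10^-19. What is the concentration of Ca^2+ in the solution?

2.4e-4 M

Ca3(AsO4)2(s) ⇌ 3 Ca^2+(aq) + 2 AsO4^3-(aq)
Ksp = [Ca^2+]^3[AsO4^3-]^2
Let s = molar solubility. Then [Ca^2+] = 3s and [AsO4^3-] = 2s.
Substituting: Ksp = (3s)^3(2s)^2 = 108s^5
s = (3.3 × 10^-19 / 108)^(1/5) = 7.89 × 10^-5 M
[Ca^2+] = 3s = 2.4 × 10^-4 M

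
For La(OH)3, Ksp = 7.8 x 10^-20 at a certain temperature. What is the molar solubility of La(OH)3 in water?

s ≈ 7.3 × 10^-6 M

La(OH)3(s) <=> La^3+ + 3 OH^-
Ksp = [La^3+][OH^-]^3
For each mole of La(OH)3 that dissolves: [La^3+] = s, [OH^-] = 3s.
Ksp = s(3s)^3 = 27s^4
s^4 = 7.8 x 10^-20 / 27, so s = 7.3 × 10^-6 M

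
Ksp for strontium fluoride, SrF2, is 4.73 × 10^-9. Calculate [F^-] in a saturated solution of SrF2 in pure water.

SrF2(s) ⇌ Sr^2+ + 2 F^-
Ksp = [Sr^2+][F^-]^2
With molar solubility s: [Sr^2+] = s, [F^-] = 2s.
Ksp = s(2s)^2 = 4s^3
s = (4.73 × 10^-9 / 4)^(1/3) = 1.057 x 10^-3 M
[F^-] = 2s = 2.11 × 10^-3 M

2.11 × 10^-3 M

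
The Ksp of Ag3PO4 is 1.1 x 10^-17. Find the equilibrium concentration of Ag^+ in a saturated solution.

7.6e-5 M

Ag3PO4(s) ⇌ 3 Ag^+ + PO4^3-
Ksp = [Ag^+]^3[PO4^3-]
With molar solubility s: [Ag^+] = 3s, [PO4^3-] = s.
Ksp = (3s)^3s = 27s^4
Solving, s = (1.1 x 10^-17/27)^(1/4) = 2.53 × 10^-5 M
[Ag^+] = 3s = 7.6 x 10^-5 M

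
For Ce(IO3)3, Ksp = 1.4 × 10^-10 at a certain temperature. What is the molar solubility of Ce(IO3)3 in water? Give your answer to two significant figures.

s = 1.5e-3 M

Ce(IO3)3(s) ⇌ Ce^3+(aq) + 3 IO3^-(aq)
Ksp = [Ce^3+][IO3^-]^3
With molar solubility s: [Ce^3+] = s, [IO3^-] = 3s.
So Ksp = s × (3s)^3 = 27s^4
s = (1.4 × 10^-10 / 27)^(1/4) = 1.5 × 10^-3 M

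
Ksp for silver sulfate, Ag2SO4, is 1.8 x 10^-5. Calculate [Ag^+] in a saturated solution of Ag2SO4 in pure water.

Ag2SO4(s) ⇌ 2 Ag^+(aq) + SO4^2-(aq)
Ksp = [Ag^+]^2[SO4^2-]
If s mol/L of Ag2SO4 dissolves, [Ag^+] = 2s and [SO4^2-] = s.
Substituting: Ksp = (2s)^2s = 4s^3
s = (1.8 x 10^-5 / 4)^(1/3) = 1.65 x 10^-2 M
[Ag^+] = 2s = 3.3 × 10^-2 M

[Ag^+] ≈ 3.3e-2 M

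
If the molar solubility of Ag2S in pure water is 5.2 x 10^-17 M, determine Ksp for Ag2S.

Ag2S(s) ⇌ 2 Ag^+(aq) + S^2-(aq)
Let s = molar solubility. Then [Ag^+] = 2s and [S^2-] = s.
Ksp = [Ag^+]^2[S^2-]
Ksp = (2s)^2s = 4s^3
Ksp = 4 × (5.2 × 10^-17)^3 = 5.6 x 10^-49

Ksp ≈ 5.6e-49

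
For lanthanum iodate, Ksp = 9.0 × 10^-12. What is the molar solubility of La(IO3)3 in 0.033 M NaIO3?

s ≈ 2.5e-7 M

La(IO3)3(s) ⇌ La^3+ + 3 IO3^-
Ksp = [La^3+][IO3^-]^3
Let s be the molar solubility in this solution. [La^3+] = s, [IO3^-] = 0.033 + 3s ≈ 0.033 (Ksp is small, so little additional dissolves).
Ksp ≈ s × (0.033)^3
s = 2.5 × 10^-7 M
Check: 3s = 7.5 × 10^-7 ≪ 0.033, so the approximation is valid.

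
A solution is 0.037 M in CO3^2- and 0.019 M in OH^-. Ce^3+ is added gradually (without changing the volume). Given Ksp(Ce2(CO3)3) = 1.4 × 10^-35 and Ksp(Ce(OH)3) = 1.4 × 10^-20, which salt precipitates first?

Precipitation of each salt starts when its ion product equals its Ksp.
For Ce2(CO3)3: 1.4 × 10^-35 = (0.037)^3 × [Ce^3+]^2  ⇒  [Ce^3+] = 5.3 × 10^-16 M.
For Ce(OH)3: 1.4 × 10^-20 = (0.019)^3 × [Ce^3+]  ⇒  [Ce^3+] = 2.0 × 10^-15 M.
The salt with the lower threshold [Ce^3+] precipitates first: Ce2(CO3)3.

Ce2(CO3)3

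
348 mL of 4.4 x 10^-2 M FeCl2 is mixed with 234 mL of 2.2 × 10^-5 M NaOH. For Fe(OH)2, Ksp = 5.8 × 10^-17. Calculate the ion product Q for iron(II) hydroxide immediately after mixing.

Q = 2.1e-12

Total volume = 348 + 234 = 582 mL.
[Fe^2+] = 4.4 x 10^-2 × (348/582) = 2.63 x 10^-2 M
[OH^-] = 2.2 × 10^-5 × (234/582) = 8.85 × 10^-6 M
Fe(OH)2(s) ⇌ Fe^2+ + 2 OH^-, so Q = [Fe^2+][OH^-]^2
Q = (2.63 x 10^-2)(8.85 × 10^-6)^2 = 2.1 x 10^-12
Q > Ksp, so Fe(OH)2 will precipitate.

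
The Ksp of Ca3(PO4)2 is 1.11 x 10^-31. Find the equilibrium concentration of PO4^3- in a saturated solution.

Ca3(PO4)2(s) ⇌ 3 Ca^2+ + 2 PO4^3-
Ksp = [Ca^2+]^3[PO4^3-]^2
Let s = molar solubility. Then [Ca^2+] = 3s and [PO4^3-] = 2s.
Substituting: Ksp = (3s)^3(2s)^2 = 108s^5
Solving, s = (1.11 x 10^-31/108)^(1/5) = 2.526 × 10^-7 M
[PO4^3-] = 2s = 5.05 × 10^-7 M

5.05 × 10^-7 M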